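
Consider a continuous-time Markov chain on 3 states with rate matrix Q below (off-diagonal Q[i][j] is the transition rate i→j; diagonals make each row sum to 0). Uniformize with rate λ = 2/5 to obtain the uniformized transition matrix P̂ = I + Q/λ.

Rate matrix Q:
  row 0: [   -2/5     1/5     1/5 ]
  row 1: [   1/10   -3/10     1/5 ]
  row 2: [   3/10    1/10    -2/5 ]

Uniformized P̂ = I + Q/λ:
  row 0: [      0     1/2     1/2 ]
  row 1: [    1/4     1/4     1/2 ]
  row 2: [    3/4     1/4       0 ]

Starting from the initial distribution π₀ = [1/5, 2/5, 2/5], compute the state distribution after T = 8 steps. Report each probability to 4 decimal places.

π = [0.3328, 0.3336, 0.3336]

t=0: π = [0.2000, 0.4000, 0.4000]
t=1: π = [0.4000, 0.3000, 0.3000]
t=2: π = [0.3000, 0.3500, 0.3500]
t=3: π = [0.3500, 0.3250, 0.3250]
t=4: π = [0.3250, 0.3375, 0.3375]
t=5: π = [0.3375, 0.3313, 0.3313]
t=6: π = [0.3313, 0.3344, 0.3344]
t=7: π = [0.3344, 0.3328, 0.3328]
t=8: π = [0.3328, 0.3336, 0.3336]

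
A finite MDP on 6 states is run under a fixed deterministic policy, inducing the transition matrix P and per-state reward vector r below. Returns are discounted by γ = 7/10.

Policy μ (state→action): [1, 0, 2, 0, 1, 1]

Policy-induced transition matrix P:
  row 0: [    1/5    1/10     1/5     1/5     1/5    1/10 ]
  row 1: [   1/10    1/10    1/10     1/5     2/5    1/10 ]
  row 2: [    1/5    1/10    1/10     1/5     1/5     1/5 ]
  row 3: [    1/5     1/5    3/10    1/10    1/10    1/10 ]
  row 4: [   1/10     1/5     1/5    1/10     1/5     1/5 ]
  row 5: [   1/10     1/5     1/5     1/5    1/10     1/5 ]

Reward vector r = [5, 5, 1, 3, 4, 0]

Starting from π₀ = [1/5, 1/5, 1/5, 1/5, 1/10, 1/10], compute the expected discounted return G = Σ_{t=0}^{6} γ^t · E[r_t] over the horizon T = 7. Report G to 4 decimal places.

t=0: π = [0.2000, 0.2000, 0.2000, 0.2000, 0.1000, 0.1000], E[r] = 3.2000, γ^t·E[r] = 3.200000, running G = 3.200000
t=1: π = [0.1600, 0.1400, 0.1800, 0.1700, 0.2100, 0.1400], E[r] = 3.0300, γ^t·E[r] = 2.121000, running G = 5.321000
t=2: π = [0.1510, 0.1520, 0.1850, 0.1620, 0.1970, 0.1530], E[r] = 2.9740, γ^t·E[r] = 1.457260, running G = 6.778260
t=3: π = [0.1498, 0.1512, 0.1825, 0.1641, 0.1989, 0.1535], E[r] = 2.9754, γ^t·E[r] = 1.020562, running G = 7.798822
t=4: π = [0.1496, 0.1517, 0.1830, 0.1637, 0.1985, 0.1535], E[r] = 2.9745, γ^t·E[r] = 0.714180, running G = 8.513002
t=5: π = [0.1496, 0.1516, 0.1829, 0.1638, 0.1986, 0.1535], E[r] = 2.9747, γ^t·E[r] = 0.499961, running G = 9.012963
t=6: π = [0.1496, 0.1516, 0.1829, 0.1638, 0.1986, 0.1535], E[r] = 2.9747, γ^t·E[r] = 0.349966, running G = 9.362929

G = 9.3629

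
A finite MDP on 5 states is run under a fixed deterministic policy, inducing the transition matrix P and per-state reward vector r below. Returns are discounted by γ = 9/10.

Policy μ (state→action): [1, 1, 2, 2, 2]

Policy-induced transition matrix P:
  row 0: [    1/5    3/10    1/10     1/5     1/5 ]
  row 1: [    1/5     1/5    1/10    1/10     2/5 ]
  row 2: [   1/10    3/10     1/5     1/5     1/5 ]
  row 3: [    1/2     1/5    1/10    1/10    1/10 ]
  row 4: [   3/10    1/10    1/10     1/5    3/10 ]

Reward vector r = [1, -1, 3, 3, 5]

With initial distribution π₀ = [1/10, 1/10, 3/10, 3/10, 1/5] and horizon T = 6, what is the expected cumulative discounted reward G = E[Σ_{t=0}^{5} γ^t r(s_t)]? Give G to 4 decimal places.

t=0: π = [0.1000, 0.1000, 0.3000, 0.3000, 0.2000], E[r] = 2.8000, γ^t·E[r] = 2.800000, running G = 2.800000
t=1: π = [0.2800, 0.2200, 0.1300, 0.1600, 0.2100], E[r] = 1.9800, γ^t·E[r] = 1.782000, running G = 4.582000
t=2: π = [0.2560, 0.2200, 0.1130, 0.1620, 0.2490], E[r] = 2.1060, γ^t·E[r] = 1.705860, running G = 6.287860
t=3: π = [0.2622, 0.2120, 0.1113, 0.1618, 0.2527], E[r] = 2.1330, γ^t·E[r] = 1.554957, running G = 7.842817
t=4: π = [0.2627, 0.2121, 0.1111, 0.1626, 0.2515], E[r] = 2.1293, γ^t·E[r] = 1.397034, running G = 9.239851
t=5: π = [0.2628, 0.2122, 0.1111, 0.1625, 0.2513], E[r] = 2.1280, γ^t·E[r] = 1.256583, running G = 10.496434

G = 10.4964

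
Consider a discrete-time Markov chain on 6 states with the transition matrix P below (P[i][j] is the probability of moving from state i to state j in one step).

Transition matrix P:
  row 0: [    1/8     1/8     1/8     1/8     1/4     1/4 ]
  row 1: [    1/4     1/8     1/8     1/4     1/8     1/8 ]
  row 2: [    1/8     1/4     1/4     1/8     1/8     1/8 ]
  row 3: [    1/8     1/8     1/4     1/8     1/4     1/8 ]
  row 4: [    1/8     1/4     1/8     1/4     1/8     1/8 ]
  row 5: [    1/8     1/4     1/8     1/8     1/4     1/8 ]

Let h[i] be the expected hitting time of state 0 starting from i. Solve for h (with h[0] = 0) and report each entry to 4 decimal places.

First-step conditioning: h[0] = 0; for i ≠ 0, h[i] = 1 + Σ_k P[i][k]·h[k].
  h[1] = 1 + 1/8·h[1] + 1/8·h[2] + 1/4·h[3] + 1/8·h[4] + 1/8·h[5]
  h[2] = 1 + 1/4·h[1] + 1/4·h[2] + 1/8·h[3] + 1/8·h[4] + 1/8·h[5]
  h[3] = 1 + 1/8·h[1] + 1/4·h[2] + 1/8·h[3] + 1/4·h[4] + 1/8·h[5]
  h[4] = 1 + 1/4·h[1] + 1/8·h[2] + 1/4·h[3] + 1/8·h[4] + 1/8·h[5]
  h[5] = 1 + 1/4·h[1] + 1/8·h[2] + 1/8·h[3] + 1/4·h[4] + 1/8·h[5]
Solving the 5×5 linear system over states ≠ 0 gives exactly h = [0, 32768/5535, 7360/1107, 37312/5535, 4096/615, 36808/5535] (h[0] = 0 is the target).

h = [0.0000, 5.9201, 6.6486, 6.7411, 6.6602, 6.6500]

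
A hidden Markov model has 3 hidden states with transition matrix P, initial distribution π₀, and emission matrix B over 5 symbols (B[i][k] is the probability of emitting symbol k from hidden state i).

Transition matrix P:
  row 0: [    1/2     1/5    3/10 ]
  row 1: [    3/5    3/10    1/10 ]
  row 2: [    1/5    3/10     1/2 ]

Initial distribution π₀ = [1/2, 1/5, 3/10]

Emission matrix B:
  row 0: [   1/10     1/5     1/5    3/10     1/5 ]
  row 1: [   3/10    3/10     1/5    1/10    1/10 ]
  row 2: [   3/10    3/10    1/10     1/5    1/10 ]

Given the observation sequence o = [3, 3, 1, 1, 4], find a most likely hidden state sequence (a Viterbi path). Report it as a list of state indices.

path = [0, 0, 0, 0, 0]

t=0: δ = [1.500e-01, 2.000e-02, 6.000e-02]  (obs o_0=3)
t=1: δ = [2.250e-02, 3.000e-03, 9.000e-03]  ψ = [0, 0, 0]  (obs o_1=3)
t=2: δ = [2.250e-03, 1.350e-03, 2.025e-03]  ψ = [0, 0, 0]  (obs o_2=1)
t=3: δ = [2.250e-04, 1.823e-04, 3.037e-04]  ψ = [0, 2, 2]  (obs o_3=1)
t=4: δ = [2.250e-05, 9.112e-06, 1.519e-05]  ψ = [0, 2, 2]  (obs o_4=4)
backtrack: best end state = 0; path = [0, 0, 0, 0, 0]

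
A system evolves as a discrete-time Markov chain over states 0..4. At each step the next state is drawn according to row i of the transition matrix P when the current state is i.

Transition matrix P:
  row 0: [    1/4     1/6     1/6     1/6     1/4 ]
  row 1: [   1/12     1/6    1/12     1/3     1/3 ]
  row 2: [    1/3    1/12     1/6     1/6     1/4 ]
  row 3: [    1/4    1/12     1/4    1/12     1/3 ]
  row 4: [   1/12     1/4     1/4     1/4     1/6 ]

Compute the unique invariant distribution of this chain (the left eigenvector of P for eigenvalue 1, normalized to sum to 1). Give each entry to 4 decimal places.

π = [0.1970, 0.1557, 0.1917, 0.1976, 0.2580]

Balance equations π_j = Σ_i π_i·P[i][j]:
  π_0 = 1/4·π_0 + 1/12·π_1 + 1/3·π_2 + 1/4·π_3 + 1/12·π_4
  π_1 = 1/6·π_0 + 1/6·π_1 + 1/12·π_2 + 1/12·π_3 + 1/4·π_4
  π_2 = 1/6·π_0 + 1/12·π_1 + 1/6·π_2 + 1/4·π_3 + 1/4·π_4
  π_3 = 1/6·π_0 + 1/3·π_1 + 1/6·π_2 + 1/12·π_3 + 1/4·π_4
  normalize: π_0 + π_1 + π_2 + π_3 + π_4 = 1
Solving the linear system gives exactly π = [53/269, 377/2421, 464/2421, 319/1614, 1249/4842].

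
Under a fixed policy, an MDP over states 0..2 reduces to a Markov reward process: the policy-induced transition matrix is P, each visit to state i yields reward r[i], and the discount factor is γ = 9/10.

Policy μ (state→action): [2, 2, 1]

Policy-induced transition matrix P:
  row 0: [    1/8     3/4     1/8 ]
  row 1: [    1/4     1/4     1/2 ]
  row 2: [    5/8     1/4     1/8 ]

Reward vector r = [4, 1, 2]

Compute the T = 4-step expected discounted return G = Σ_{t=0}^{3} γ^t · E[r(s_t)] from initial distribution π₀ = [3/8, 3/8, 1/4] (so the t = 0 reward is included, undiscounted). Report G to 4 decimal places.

t=0: π = [0.3750, 0.3750, 0.2500], E[r] = 2.3750, γ^t·E[r] = 2.375000, running G = 2.375000
t=1: π = [0.2969, 0.4375, 0.2656], E[r] = 2.1563, γ^t·E[r] = 1.940625, running G = 4.315625
t=2: π = [0.3125, 0.3984, 0.2891], E[r] = 2.2266, γ^t·E[r] = 1.803516, running G = 6.119141
t=3: π = [0.3193, 0.4063, 0.2744], E[r] = 2.2324, γ^t·E[r] = 1.627436, running G = 7.746576

G = 7.7466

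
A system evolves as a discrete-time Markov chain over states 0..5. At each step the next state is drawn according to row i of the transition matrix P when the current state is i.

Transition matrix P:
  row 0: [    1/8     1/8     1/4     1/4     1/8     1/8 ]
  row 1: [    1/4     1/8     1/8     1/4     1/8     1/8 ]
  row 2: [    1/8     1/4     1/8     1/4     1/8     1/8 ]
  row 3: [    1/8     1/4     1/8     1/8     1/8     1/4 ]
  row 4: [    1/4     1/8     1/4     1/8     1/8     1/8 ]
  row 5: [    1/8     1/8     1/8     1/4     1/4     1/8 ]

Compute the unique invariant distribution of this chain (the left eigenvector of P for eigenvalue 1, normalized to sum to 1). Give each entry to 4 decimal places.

Balance equations π_j = Σ_i π_i·P[i][j]:
  π_0 = 1/8·π_0 + 1/4·π_1 + 1/8·π_2 + 1/8·π_3 + 1/4·π_4 + 1/8·π_5
  π_1 = 1/8·π_0 + 1/8·π_1 + 1/4·π_2 + 1/4·π_3 + 1/8·π_4 + 1/8·π_5
  π_2 = 1/4·π_0 + 1/8·π_1 + 1/8·π_2 + 1/8·π_3 + 1/4·π_4 + 1/8·π_5
  π_3 = 1/4·π_0 + 1/4·π_1 + 1/4·π_2 + 1/8·π_3 + 1/8·π_4 + 1/4·π_5
  π_4 = 1/8·π_0 + 1/8·π_1 + 1/8·π_2 + 1/8·π_3 + 1/8·π_4 + 1/4·π_5
  normalize: π_0 + π_1 + π_2 + π_3 + π_4 + π_5 = 1
Solving the linear system gives exactly π = [12/73, 7212/42121, 6888/42121, 119/577, 83/577, 87/577].

π = [0.1644, 0.1712, 0.1635, 0.2062, 0.1438, 0.1508]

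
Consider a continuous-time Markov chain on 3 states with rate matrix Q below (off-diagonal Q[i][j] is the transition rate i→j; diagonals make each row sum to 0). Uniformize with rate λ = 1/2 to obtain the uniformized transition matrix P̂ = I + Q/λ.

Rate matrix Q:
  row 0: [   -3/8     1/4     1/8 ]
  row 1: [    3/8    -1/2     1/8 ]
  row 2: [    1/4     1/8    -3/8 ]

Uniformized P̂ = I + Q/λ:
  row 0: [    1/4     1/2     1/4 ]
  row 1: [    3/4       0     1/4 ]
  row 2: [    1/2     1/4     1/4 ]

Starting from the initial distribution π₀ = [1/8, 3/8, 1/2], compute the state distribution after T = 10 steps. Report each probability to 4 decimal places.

π = [0.4581, 0.2919, 0.2500]

t=0: π = [0.1250, 0.3750, 0.5000]
t=1: π = [0.5625, 0.1875, 0.2500]
t=2: π = [0.4063, 0.3438, 0.2500]
t=3: π = [0.4844, 0.2656, 0.2500]
t=4: π = [0.4453, 0.3047, 0.2500]
t=5: π = [0.4648, 0.2852, 0.2500]
t=6: π = [0.4551, 0.2949, 0.2500]
t=7: π = [0.4600, 0.2900, 0.2500]
t=8: π = [0.4575, 0.2925, 0.2500]
t=9: π = [0.4587, 0.2913, 0.2500]
t=10: π = [0.4581, 0.2919, 0.2500]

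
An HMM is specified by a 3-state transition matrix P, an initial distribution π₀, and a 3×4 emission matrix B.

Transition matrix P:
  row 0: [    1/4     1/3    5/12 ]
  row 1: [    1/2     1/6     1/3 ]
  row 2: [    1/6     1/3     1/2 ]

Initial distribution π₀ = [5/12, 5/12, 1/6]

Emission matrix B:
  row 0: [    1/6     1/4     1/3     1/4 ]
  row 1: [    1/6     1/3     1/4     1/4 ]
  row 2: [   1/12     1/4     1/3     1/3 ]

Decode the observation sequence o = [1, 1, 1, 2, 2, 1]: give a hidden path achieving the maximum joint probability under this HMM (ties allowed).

t=0: δ = [1.042e-01, 1.389e-01, 4.167e-02]  (obs o_0=1)
t=1: δ = [1.736e-02, 1.157e-02, 1.157e-02]  ψ = [1, 0, 1]  (obs o_1=1)
t=2: δ = [1.447e-03, 1.929e-03, 1.808e-03]  ψ = [1, 0, 0]  (obs o_2=1)
t=3: δ = [3.215e-04, 1.507e-04, 3.014e-04]  ψ = [1, 2, 2]  (obs o_3=2)
t=4: δ = [2.679e-05, 2.679e-05, 5.023e-05]  ψ = [0, 0, 2]  (obs o_4=2)
t=5: δ = [3.349e-06, 5.582e-06, 6.279e-06]  ψ = [1, 2, 2]  (obs o_5=1)
backtrack: best end state = 2; path = [1, 0, 2, 2, 2, 2]

path = [1, 0, 2, 2, 2, 2]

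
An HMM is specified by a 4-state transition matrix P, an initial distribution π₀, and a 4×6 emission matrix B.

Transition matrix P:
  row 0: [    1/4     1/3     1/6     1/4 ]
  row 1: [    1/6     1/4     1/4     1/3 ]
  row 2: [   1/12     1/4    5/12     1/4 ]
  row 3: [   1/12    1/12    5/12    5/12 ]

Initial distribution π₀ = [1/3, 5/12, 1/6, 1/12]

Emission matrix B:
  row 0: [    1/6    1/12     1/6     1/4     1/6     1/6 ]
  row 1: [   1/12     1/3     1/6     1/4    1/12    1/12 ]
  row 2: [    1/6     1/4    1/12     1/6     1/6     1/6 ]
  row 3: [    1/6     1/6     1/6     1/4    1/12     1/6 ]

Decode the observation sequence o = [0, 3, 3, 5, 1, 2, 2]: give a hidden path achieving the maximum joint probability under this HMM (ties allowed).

path = [0, 1, 3, 3, 3, 3, 3]

t=0: δ = [5.556e-02, 3.472e-02, 2.778e-02, 1.389e-02]  (obs o_0=0)
t=1: δ = [3.472e-03, 4.630e-03, 1.929e-03, 3.472e-03]  ψ = [0, 0, 2, 0]  (obs o_1=3)
t=2: δ = [2.170e-04, 2.894e-04, 2.411e-04, 3.858e-04]  ψ = [0, 0, 3, 1]  (obs o_2=3)
t=3: δ = [9.042e-06, 6.028e-06, 2.679e-05, 2.679e-05]  ψ = [0, 0, 3, 3]  (obs o_3=5)
t=4: δ = [1.884e-07, 2.233e-06, 2.791e-06, 1.861e-06]  ψ = [0, 2, 2, 3]  (obs o_4=1)
t=5: δ = [6.202e-08, 1.163e-07, 9.690e-08, 1.292e-07]  ψ = [1, 2, 2, 3]  (obs o_5=2)
t=6: δ = [3.230e-09, 4.845e-09, 4.486e-09, 8.973e-09]  ψ = [1, 1, 3, 3]  (obs o_6=2)
backtrack: best end state = 3; path = [0, 1, 3, 3, 3, 3, 3]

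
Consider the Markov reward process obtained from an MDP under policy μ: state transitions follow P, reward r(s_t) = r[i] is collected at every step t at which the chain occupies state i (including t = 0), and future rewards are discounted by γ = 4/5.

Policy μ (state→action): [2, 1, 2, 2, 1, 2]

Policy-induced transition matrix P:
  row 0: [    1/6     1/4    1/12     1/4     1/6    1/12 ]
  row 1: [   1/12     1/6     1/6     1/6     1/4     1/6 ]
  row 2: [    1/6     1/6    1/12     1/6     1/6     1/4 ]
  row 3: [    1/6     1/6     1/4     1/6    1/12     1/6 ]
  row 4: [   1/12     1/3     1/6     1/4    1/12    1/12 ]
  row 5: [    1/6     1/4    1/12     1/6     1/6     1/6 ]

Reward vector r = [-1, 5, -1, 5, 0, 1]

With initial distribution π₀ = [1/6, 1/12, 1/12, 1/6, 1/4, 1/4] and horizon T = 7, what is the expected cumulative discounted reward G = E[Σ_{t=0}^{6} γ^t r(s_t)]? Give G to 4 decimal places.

G = 7.0141

t=0: π = [0.1667, 0.0833, 0.0833, 0.1667, 0.2500, 0.2500], E[r] = 1.2500, γ^t·E[r] = 1.250000, running G = 1.250000
t=1: π = [0.1389, 0.2431, 0.1389, 0.2014, 0.1389, 0.1389], E[r] = 2.0833, γ^t·E[r] = 1.666667, running G = 2.916667
t=2: π = [0.1348, 0.2130, 0.1487, 0.1898, 0.1586, 0.1551], E[r] = 1.8854, γ^t·E[r] = 1.206667, running G = 4.123333
t=3: π = [0.1357, 0.2173, 0.1459, 0.1911, 0.1554, 0.1546], E[r] = 1.9148, γ^t·E[r] = 0.980395, running G = 5.103728
t=4: π = [0.1356, 0.2168, 0.1462, 0.1909, 0.1559, 0.1546], E[r] = 1.9111, γ^t·E[r] = 0.782795, running G = 5.886523
t=5: π = [0.1356, 0.2168, 0.1462, 0.1910, 0.1558, 0.1546], E[r] = 1.9117, γ^t·E[r] = 0.626423, running G = 6.512947
t=6: π = [0.1356, 0.2168, 0.1462, 0.1910, 0.1558, 0.1546], E[r] = 1.9116, γ^t·E[r] = 0.501114, running G = 7.014061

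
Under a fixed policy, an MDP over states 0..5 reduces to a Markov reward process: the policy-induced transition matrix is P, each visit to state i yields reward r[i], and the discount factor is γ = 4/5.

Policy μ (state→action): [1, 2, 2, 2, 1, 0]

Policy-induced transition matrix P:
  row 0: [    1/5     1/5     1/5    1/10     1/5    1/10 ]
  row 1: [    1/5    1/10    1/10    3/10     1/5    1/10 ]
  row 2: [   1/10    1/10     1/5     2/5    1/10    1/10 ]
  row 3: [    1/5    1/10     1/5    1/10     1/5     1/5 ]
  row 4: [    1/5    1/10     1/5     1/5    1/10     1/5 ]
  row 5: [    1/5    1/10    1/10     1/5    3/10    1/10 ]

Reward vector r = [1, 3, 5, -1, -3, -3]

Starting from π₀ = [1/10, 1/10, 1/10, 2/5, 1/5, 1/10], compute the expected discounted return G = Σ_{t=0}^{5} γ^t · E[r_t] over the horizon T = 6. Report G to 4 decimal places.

G = 0.2458

t=0: π = [0.1000, 0.1000, 0.1000, 0.4000, 0.2000, 0.1000], E[r] = -0.4000, γ^t·E[r] = -0.400000, running G = -0.400000
t=1: π = [0.1900, 0.1100, 0.1800, 0.1800, 0.1800, 0.1600], E[r] = 0.2200, γ^t·E[r] = 0.176000, running G = -0.224000
t=2: π = [0.1820, 0.1190, 0.1730, 0.2100, 0.1800, 0.1360], E[r] = 0.2460, γ^t·E[r] = 0.157440, running G = -0.066560
t=3: π = [0.1827, 0.1182, 0.1745, 0.2073, 0.1783, 0.1390], E[r] = 0.2506, γ^t·E[r] = 0.128307, running G = 0.061747
t=4: π = [0.1826, 0.1183, 0.1743, 0.2077, 0.1786, 0.1386], E[r] = 0.2495, γ^t·E[r] = 0.102195, running G = 0.163942
t=5: π = [0.1826, 0.1183, 0.1743, 0.2077, 0.1786, 0.1386], E[r] = 0.2497, γ^t·E[r] = 0.081811, running G = 0.245753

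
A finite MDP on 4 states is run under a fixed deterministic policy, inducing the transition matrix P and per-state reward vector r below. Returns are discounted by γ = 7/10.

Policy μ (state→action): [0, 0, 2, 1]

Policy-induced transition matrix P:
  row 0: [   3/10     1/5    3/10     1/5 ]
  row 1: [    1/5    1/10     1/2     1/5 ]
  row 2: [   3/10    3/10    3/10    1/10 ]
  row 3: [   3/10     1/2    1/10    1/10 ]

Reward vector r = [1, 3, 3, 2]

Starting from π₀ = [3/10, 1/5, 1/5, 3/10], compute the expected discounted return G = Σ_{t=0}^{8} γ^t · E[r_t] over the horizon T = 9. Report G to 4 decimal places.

t=0: π = [0.3000, 0.2000, 0.2000, 0.3000], E[r] = 2.1000, γ^t·E[r] = 2.100000, running G = 2.100000
t=1: π = [0.2800, 0.2900, 0.2800, 0.1500], E[r] = 2.2900, γ^t·E[r] = 1.603000, running G = 3.703000
t=2: π = [0.2710, 0.2440, 0.3280, 0.1570], E[r] = 2.3010, γ^t·E[r] = 1.127490, running G = 4.830490
t=3: π = [0.2756, 0.2555, 0.3174, 0.1515], E[r] = 2.2973, γ^t·E[r] = 0.787974, running G = 5.618464
t=4: π = [0.2745, 0.2516, 0.3208, 0.1531], E[r] = 2.2980, γ^t·E[r] = 0.551747, running G = 6.170211
t=5: π = [0.2748, 0.2528, 0.3197, 0.1526], E[r] = 2.2977, γ^t·E[r] = 0.386178, running G = 6.556389
t=6: π = [0.2747, 0.2525, 0.3200, 0.1528], E[r] = 2.2978, γ^t·E[r] = 0.270334, running G = 6.826723
t=7: π = [0.2748, 0.2526, 0.3199, 0.1527], E[r] = 2.2978, γ^t·E[r] = 0.189232, running G = 7.015955
t=8: π = [0.2747, 0.2526, 0.3200, 0.1527], E[r] = 2.2978, γ^t·E[r] = 0.132463, running G = 7.148417

G = 7.1484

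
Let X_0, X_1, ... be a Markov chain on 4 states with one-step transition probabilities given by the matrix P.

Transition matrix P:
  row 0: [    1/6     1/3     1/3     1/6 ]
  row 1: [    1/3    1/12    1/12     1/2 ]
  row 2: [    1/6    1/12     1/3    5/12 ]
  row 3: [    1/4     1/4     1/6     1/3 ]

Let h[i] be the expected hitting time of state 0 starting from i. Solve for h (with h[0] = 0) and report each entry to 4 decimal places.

h = [0.0000, 3.6723, 4.4530, 3.9904]

First-step conditioning: h[0] = 0; for i ≠ 0, h[i] = 1 + Σ_k P[i][k]·h[k].
  h[1] = 1 + 1/12·h[1] + 1/12·h[2] + 1/2·h[3]
  h[2] = 1 + 1/12·h[1] + 1/3·h[2] + 5/12·h[3]
  h[3] = 1 + 1/4·h[1] + 1/6·h[2] + 1/3·h[3]
Solving the 3×3 linear system over states ≠ 0 gives exactly h = [0, 1524/415, 1848/415, 1656/415] (h[0] = 0 is the target).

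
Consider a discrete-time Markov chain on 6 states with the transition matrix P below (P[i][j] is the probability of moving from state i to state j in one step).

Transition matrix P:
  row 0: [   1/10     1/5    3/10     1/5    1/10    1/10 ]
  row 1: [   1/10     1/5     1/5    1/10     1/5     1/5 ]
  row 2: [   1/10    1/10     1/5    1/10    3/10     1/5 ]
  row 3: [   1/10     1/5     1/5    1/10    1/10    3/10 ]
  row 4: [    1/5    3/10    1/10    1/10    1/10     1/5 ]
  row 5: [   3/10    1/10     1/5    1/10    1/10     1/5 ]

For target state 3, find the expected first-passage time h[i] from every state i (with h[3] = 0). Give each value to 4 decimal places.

h = [7.8230, 8.6668, 8.6592, 0.0000, 8.5908, 8.5056]

First-step conditioning: h[3] = 0; for i ≠ 3, h[i] = 1 + Σ_k P[i][k]·h[k].
  h[0] = 1 + 1/10·h[0] + 1/5·h[1] + 3/10·h[2] + 1/10·h[4] + 1/10·h[5]
  h[1] = 1 + 1/10·h[0] + 1/5·h[1] + 1/5·h[2] + 1/5·h[4] + 1/5·h[5]
  h[2] = 1 + 1/10·h[0] + 1/10·h[1] + 1/5·h[2] + 3/10·h[4] + 1/5·h[5]
  h[4] = 1 + 1/5·h[0] + 3/10·h[1] + 1/10·h[2] + 1/10·h[4] + 1/5·h[5]
  h[5] = 1 + 3/10·h[0] + 1/10·h[1] + 1/5·h[2] + 1/10·h[4] + 1/5·h[5]
Solving the 5×5 linear system over states ≠ 3 gives exactly h = [25730/3289, 28505/3289, 28480/3289, 0, 28255/3289, 27975/3289] (h[3] = 0 is the target).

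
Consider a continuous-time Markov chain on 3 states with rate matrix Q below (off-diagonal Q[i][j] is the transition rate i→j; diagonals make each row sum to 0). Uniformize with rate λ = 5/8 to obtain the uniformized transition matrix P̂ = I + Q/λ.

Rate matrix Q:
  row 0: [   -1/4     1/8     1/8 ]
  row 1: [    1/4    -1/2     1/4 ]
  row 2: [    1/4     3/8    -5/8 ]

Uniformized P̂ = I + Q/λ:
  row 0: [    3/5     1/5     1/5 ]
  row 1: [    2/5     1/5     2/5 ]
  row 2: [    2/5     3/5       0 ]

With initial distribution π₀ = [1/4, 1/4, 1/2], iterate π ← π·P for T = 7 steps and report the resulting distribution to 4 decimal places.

t=0: π = [0.2500, 0.2500, 0.5000]
t=1: π = [0.4500, 0.4000, 0.1500]
t=2: π = [0.4900, 0.2600, 0.2500]
t=3: π = [0.4980, 0.3000, 0.2020]
t=4: π = [0.4996, 0.2808, 0.2196]
t=5: π = [0.4999, 0.2878, 0.2122]
t=6: π = [0.5000, 0.2849, 0.2151]
t=7: π = [0.5000, 0.2860, 0.2140]

π = [0.5000, 0.2860, 0.2140]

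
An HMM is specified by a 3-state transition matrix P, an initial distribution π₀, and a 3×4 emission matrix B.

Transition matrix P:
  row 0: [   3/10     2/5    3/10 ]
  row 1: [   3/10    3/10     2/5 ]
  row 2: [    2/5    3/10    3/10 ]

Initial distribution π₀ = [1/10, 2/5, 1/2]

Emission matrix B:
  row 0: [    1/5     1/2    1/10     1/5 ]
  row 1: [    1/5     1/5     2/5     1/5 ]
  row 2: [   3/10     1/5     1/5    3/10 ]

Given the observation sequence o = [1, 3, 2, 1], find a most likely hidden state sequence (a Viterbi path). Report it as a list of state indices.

t=0: δ = [5.000e-02, 8.000e-02, 1.000e-01]  (obs o_0=1)
t=1: δ = [8.000e-03, 6.000e-03, 9.600e-03]  ψ = [2, 2, 1]  (obs o_1=3)
t=2: δ = [3.840e-04, 1.280e-03, 5.760e-04]  ψ = [2, 0, 2]  (obs o_2=2)
t=3: δ = [1.920e-04, 7.680e-05, 1.024e-04]  ψ = [1, 1, 1]  (obs o_3=1)
backtrack: best end state = 0; path = [2, 0, 1, 0]

path = [2, 0, 1, 0]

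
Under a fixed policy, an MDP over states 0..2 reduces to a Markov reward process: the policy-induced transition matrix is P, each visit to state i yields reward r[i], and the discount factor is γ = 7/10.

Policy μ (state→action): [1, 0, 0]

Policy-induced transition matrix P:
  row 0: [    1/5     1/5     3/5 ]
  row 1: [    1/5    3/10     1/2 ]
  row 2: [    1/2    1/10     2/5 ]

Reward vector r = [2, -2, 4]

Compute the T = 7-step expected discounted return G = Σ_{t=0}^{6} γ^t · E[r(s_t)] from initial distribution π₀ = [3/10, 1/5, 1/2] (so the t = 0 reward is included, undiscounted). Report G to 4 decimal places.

G = 6.9193

t=0: π = [0.3000, 0.2000, 0.5000], E[r] = 2.2000, γ^t·E[r] = 2.200000, running G = 2.200000
t=1: π = [0.3500, 0.1700, 0.4800], E[r] = 2.2800, γ^t·E[r] = 1.596000, running G = 3.796000
t=2: π = [0.3440, 0.1690, 0.4870], E[r] = 2.2980, γ^t·E[r] = 1.126020, running G = 4.922020
t=3: π = [0.3461, 0.1682, 0.4857], E[r] = 2.2986, γ^t·E[r] = 0.788420, running G = 5.710440
t=4: π = [0.3457, 0.1683, 0.4860], E[r] = 2.2991, γ^t·E[r] = 0.552009, running G = 6.262449
t=5: π = [0.3458, 0.1682, 0.4860], E[r] = 2.2991, γ^t·E[r] = 0.386401, running G = 6.648850
t=6: π = [0.3458, 0.1682, 0.4860], E[r] = 2.2991, γ^t·E[r] = 0.270483, running G = 6.919333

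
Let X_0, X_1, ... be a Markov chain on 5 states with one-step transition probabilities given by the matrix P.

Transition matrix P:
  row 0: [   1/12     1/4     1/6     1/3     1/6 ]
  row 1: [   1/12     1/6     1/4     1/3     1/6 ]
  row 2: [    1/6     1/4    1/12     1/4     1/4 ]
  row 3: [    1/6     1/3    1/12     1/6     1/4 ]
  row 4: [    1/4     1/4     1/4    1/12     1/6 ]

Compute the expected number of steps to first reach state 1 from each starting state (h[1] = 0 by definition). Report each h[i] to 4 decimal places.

First-step conditioning: h[1] = 0; for i ≠ 1, h[i] = 1 + Σ_k P[i][k]·h[k].
  h[0] = 1 + 1/12·h[0] + 1/6·h[2] + 1/3·h[3] + 1/6·h[4]
  h[2] = 1 + 1/6·h[0] + 1/12·h[2] + 1/4·h[3] + 1/4·h[4]
  h[3] = 1 + 1/6·h[0] + 1/12·h[2] + 1/6·h[3] + 1/4·h[4]
  h[4] = 1 + 1/4·h[0] + 1/4·h[2] + 1/12·h[3] + 1/6·h[4]
Solving the 4×4 linear system over states ≠ 1 gives exactly h = [1756/473, 0, 1768/473, 1632/473, 1788/473] (h[1] = 0 is the target).

h = [3.7125, 0.0000, 3.7378, 3.4503, 3.7801]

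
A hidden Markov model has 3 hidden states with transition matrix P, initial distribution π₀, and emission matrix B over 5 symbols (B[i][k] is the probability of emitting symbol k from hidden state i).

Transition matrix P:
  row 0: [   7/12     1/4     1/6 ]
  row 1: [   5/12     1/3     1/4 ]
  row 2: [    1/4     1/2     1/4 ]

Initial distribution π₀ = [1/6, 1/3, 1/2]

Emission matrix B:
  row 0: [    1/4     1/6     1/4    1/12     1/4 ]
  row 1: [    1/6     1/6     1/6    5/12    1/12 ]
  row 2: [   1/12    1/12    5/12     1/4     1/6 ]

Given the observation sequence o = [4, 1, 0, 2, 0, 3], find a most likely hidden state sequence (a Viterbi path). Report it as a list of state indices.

path = [2, 1, 0, 0, 0, 1]

t=0: δ = [4.167e-02, 2.778e-02, 8.333e-02]  (obs o_0=4)
t=1: δ = [4.051e-03, 6.944e-03, 1.736e-03]  ψ = [0, 2, 2]  (obs o_1=1)
t=2: δ = [7.234e-04, 3.858e-04, 1.447e-04]  ψ = [1, 1, 1]  (obs o_2=0)
t=3: δ = [1.055e-04, 3.014e-05, 5.023e-05]  ψ = [0, 0, 0]  (obs o_3=2)
t=4: δ = [1.538e-05, 4.396e-06, 1.465e-06]  ψ = [0, 0, 0]  (obs o_4=0)
t=5: δ = [7.479e-07, 1.603e-06, 6.410e-07]  ψ = [0, 0, 0]  (obs o_5=3)
backtrack: best end state = 1; path = [2, 1, 0, 0, 0, 1]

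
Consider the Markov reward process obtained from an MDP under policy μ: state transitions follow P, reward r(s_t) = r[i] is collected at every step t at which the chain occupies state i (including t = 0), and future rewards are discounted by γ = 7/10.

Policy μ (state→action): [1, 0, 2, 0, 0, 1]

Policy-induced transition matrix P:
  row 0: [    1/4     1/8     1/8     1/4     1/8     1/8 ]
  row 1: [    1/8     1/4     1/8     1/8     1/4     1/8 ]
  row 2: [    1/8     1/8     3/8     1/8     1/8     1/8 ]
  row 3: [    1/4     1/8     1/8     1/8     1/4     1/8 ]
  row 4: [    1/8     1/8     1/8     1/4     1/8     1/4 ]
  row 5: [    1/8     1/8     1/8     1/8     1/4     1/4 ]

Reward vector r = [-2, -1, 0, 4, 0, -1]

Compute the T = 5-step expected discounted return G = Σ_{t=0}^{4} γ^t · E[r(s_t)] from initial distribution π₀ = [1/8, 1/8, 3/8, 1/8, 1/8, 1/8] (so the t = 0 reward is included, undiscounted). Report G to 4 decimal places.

G = 0.0414

t=0: π = [0.1250, 0.1250, 0.3750, 0.1250, 0.1250, 0.1250], E[r] = 0.0000, γ^t·E[r] = 0.000000, running G = 0.000000
t=1: π = [0.1563, 0.1406, 0.2188, 0.1563, 0.1719, 0.1563], E[r] = 0.0156, γ^t·E[r] = 0.010938, running G = 0.010938
t=2: π = [0.1641, 0.1426, 0.1797, 0.1660, 0.1816, 0.1660], E[r] = 0.0273, γ^t·E[r] = 0.013398, running G = 0.024336
t=3: π = [0.1663, 0.1428, 0.1699, 0.1682, 0.1843, 0.1685], E[r] = 0.0291, γ^t·E[r] = 0.009965, running G = 0.034301
t=4: π = [0.1668, 0.1429, 0.1675, 0.1688, 0.1849, 0.1691], E[r] = 0.0297, γ^t·E[r] = 0.007137, running G = 0.041438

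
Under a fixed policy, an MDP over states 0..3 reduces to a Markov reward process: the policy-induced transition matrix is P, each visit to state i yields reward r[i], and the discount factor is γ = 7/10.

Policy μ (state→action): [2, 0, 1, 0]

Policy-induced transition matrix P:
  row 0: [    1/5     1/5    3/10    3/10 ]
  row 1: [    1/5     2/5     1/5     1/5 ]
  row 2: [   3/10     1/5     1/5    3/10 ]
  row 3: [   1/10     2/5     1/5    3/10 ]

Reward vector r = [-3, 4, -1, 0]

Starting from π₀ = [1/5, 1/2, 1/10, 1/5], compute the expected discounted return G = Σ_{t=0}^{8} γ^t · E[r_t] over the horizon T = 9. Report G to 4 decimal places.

G = 2.3922

t=0: π = [0.2000, 0.5000, 0.1000, 0.2000], E[r] = 1.3000, γ^t·E[r] = 1.300000, running G = 1.300000
t=1: π = [0.1900, 0.3400, 0.2200, 0.2500], E[r] = 0.5700, γ^t·E[r] = 0.399000, running G = 1.699000
t=2: π = [0.1970, 0.3180, 0.2190, 0.2660], E[r] = 0.4620, γ^t·E[r] = 0.226380, running G = 1.925380
t=3: π = [0.1953, 0.3168, 0.2197, 0.2682], E[r] = 0.4616, γ^t·E[r] = 0.158329, running G = 2.083709
t=4: π = [0.1952, 0.3170, 0.2195, 0.2683], E[r] = 0.4630, γ^t·E[r] = 0.111171, running G = 2.194880
t=5: π = [0.1951, 0.3171, 0.2195, 0.2683], E[r] = 0.4634, γ^t·E[r] = 0.077880, running G = 2.272760
t=6: π = [0.1951, 0.3171, 0.2195, 0.2683], E[r] = 0.4634, γ^t·E[r] = 0.054520, running G = 2.327280
t=7: π = [0.1951, 0.3171, 0.2195, 0.2683], E[r] = 0.4634, γ^t·E[r] = 0.038164, running G = 2.365444
t=8: π = [0.1951, 0.3171, 0.2195, 0.2683], E[r] = 0.4634, γ^t·E[r] = 0.026715, running G = 2.392159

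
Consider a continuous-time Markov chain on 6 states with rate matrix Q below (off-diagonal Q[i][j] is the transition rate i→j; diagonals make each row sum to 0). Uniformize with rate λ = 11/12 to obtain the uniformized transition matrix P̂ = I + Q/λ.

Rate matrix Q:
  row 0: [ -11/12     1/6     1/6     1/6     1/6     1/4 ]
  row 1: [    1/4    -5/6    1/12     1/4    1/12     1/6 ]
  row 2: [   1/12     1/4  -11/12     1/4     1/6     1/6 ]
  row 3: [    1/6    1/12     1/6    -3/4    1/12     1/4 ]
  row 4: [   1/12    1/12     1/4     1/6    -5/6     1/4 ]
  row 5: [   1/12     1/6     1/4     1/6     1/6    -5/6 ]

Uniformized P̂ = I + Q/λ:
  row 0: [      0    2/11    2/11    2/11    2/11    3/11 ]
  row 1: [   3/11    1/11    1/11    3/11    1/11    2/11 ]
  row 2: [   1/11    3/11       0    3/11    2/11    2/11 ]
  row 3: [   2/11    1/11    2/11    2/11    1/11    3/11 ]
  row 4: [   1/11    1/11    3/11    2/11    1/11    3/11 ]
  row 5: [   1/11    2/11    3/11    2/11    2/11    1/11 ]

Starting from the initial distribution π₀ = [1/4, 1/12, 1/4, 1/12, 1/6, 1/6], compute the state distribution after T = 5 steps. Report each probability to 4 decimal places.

t=0: π = [0.2500, 0.0833, 0.2500, 0.0833, 0.1667, 0.1667]
t=1: π = [0.0909, 0.1742, 0.1591, 0.2121, 0.1515, 0.2121]
t=2: π = [0.1336, 0.1474, 0.1701, 0.2121, 0.1329, 0.2039]
t=3: π = [0.1248, 0.1525, 0.1681, 0.2107, 0.1371, 0.2068]
t=4: π = [0.1264, 0.1516, 0.1686, 0.2110, 0.1363, 0.2060]
t=5: π = [0.1262, 0.1518, 0.1685, 0.2109, 0.1365, 0.2062]

π = [0.1262, 0.1518, 0.1685, 0.2109, 0.1365, 0.2062]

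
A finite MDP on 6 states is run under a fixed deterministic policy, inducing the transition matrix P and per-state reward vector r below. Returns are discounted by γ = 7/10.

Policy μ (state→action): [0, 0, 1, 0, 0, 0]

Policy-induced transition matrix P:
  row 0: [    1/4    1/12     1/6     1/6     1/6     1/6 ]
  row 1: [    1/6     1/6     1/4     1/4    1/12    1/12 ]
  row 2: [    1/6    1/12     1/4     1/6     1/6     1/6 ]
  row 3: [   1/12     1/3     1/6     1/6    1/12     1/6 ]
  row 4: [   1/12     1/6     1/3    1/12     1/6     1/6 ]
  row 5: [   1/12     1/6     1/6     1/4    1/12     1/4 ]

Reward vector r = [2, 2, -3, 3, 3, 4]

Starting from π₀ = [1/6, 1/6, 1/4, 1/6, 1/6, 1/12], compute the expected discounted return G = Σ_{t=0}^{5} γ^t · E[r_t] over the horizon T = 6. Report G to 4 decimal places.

G = 4.1971

t=0: π = [0.1667, 0.1667, 0.2500, 0.1667, 0.1667, 0.0833], E[r] = 1.2500, γ^t·E[r] = 1.250000, running G = 1.250000
t=1: π = [0.1458, 0.1597, 0.2292, 0.1736, 0.1319, 0.1597], E[r] = 1.4792, γ^t·E[r] = 1.035417, running G = 2.285417
t=2: π = [0.1400, 0.1644, 0.2211, 0.1823, 0.1256, 0.1667], E[r] = 1.5359, γ^t·E[r] = 0.752581, running G = 3.037998
t=3: π = [0.1388, 0.1670, 0.2197, 0.1838, 0.1239, 0.1669], E[r] = 1.5428, γ^t·E[r] = 0.529189, running G = 3.567186
t=4: π = [0.1387, 0.1674, 0.2195, 0.1842, 0.1235, 0.1667], E[r] = 1.5433, γ^t·E[r] = 0.370552, running G = 3.937738
t=5: π = [0.1387, 0.1675, 0.2195, 0.1842, 0.1235, 0.1666], E[r] = 1.5434, γ^t·E[r] = 0.259397, running G = 4.197135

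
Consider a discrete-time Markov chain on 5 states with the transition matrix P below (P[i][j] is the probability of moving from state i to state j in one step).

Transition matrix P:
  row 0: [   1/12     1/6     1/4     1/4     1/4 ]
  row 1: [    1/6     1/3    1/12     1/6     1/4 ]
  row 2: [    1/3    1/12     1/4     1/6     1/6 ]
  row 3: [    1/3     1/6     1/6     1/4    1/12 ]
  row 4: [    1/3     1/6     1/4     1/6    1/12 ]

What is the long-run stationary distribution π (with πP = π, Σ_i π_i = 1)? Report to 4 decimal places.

Balance equations π_j = Σ_i π_i·P[i][j]:
  π_0 = 1/12·π_0 + 1/6·π_1 + 1/3·π_2 + 1/3·π_3 + 1/3·π_4
  π_1 = 1/6·π_0 + 1/3·π_1 + 1/12·π_2 + 1/6·π_3 + 1/6·π_4
  π_2 = 1/4·π_0 + 1/12·π_1 + 1/4·π_2 + 1/6·π_3 + 1/4·π_4
  π_3 = 1/4·π_0 + 1/6·π_1 + 1/6·π_2 + 1/4·π_3 + 1/6·π_4
  normalize: π_0 + π_1 + π_2 + π_3 + π_4 = 1
Solving the linear system gives exactly π = [2363/9736, 3499/19472, 1977/9736, 1985/9736, 3323/19472].

π = [0.2427, 0.1797, 0.2031, 0.2039, 0.1707]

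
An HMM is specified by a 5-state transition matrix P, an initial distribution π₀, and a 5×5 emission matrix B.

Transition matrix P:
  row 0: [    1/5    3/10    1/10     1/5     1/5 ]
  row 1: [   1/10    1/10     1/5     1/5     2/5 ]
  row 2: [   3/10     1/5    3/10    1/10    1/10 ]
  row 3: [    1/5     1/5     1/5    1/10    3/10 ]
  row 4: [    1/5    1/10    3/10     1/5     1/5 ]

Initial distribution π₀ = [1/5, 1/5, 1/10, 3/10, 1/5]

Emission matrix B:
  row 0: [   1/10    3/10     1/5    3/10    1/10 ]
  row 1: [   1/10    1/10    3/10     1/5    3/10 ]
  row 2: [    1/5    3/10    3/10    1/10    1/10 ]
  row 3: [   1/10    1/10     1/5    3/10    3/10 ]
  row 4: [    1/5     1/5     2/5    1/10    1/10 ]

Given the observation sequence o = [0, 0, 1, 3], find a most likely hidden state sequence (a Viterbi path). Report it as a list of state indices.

t=0: δ = [2.000e-02, 2.000e-02, 2.000e-02, 3.000e-02, 4.000e-02]  (obs o_0=0)
t=1: δ = [8.000e-04, 6.000e-04, 2.400e-03, 8.000e-04, 1.800e-03]  ψ = [4, 0, 4, 4, 3]  (obs o_1=0)
t=2: δ = [2.160e-04, 4.800e-05, 2.160e-04, 3.600e-05, 7.200e-05]  ψ = [2, 2, 2, 4, 4]  (obs o_2=1)
t=3: δ = [1.944e-05, 1.296e-05, 6.480e-06, 1.296e-05, 4.320e-06]  ψ = [2, 0, 2, 0, 0]  (obs o_3=3)
backtrack: best end state = 0; path = [4, 2, 2, 0]

path = [4, 2, 2, 0]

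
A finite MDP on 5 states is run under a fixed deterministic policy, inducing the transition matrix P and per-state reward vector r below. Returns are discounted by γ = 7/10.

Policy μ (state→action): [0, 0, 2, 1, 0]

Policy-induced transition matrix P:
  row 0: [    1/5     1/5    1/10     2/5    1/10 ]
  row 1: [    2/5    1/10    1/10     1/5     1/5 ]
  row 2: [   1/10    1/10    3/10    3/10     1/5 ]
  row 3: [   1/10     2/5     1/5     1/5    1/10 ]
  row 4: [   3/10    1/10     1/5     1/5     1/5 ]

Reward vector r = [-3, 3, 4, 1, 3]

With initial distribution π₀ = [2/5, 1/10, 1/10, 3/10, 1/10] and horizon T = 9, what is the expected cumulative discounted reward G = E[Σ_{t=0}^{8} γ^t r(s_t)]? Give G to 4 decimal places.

G = 3.1804

t=0: π = [0.4000, 0.1000, 0.1000, 0.3000, 0.1000], E[r] = 0.1000, γ^t·E[r] = 0.100000, running G = 0.100000
t=1: π = [0.1900, 0.2300, 0.1600, 0.2900, 0.1300], E[r] = 1.4400, γ^t·E[r] = 1.008000, running G = 1.108000
t=2: π = [0.2140, 0.2060, 0.1740, 0.2540, 0.1520], E[r] = 1.3820, γ^t·E[r] = 0.677180, running G = 1.785180
t=3: π = [0.2136, 0.1976, 0.1754, 0.2602, 0.1532], E[r] = 1.3734, γ^t·E[r] = 0.471076, running G = 2.256256
t=4: π = [0.2113, 0.1994, 0.1764, 0.2603, 0.1526], E[r] = 1.3882, γ^t·E[r] = 0.333312, running G = 2.589568
t=5: π = [0.2115, 0.1992, 0.1766, 0.2599, 0.1528], E[r] = 1.3879, γ^t·E[r] = 0.233266, running G = 2.822834
t=6: π = [0.2115, 0.1991, 0.1766, 0.2600, 0.1529], E[r] = 1.3878, γ^t·E[r] = 0.163275, running G = 2.986108
t=7: π = [0.2115, 0.1991, 0.1766, 0.2600, 0.1529], E[r] = 1.3880, γ^t·E[r] = 0.114304, running G = 3.100412
t=8: π = [0.2115, 0.1991, 0.1766, 0.2600, 0.1529], E[r] = 1.3880, γ^t·E[r] = 0.080013, running G = 3.180425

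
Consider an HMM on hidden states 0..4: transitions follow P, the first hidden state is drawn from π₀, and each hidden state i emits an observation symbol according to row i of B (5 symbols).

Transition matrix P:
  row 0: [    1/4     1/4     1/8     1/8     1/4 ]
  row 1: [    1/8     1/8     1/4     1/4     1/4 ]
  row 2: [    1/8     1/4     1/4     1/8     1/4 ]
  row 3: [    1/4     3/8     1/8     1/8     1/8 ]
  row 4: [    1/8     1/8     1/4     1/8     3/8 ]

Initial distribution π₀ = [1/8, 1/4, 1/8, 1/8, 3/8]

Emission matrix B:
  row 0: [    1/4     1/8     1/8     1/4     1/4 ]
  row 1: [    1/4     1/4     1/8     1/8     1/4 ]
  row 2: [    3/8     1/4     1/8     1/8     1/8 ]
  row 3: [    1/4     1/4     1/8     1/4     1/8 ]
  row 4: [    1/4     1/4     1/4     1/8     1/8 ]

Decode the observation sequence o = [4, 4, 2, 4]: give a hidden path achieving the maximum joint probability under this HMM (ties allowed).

t=0: δ = [3.125e-02, 6.250e-02, 1.562e-02, 1.562e-02, 4.688e-02]  (obs o_0=4)
t=1: δ = [1.953e-03, 1.953e-03, 1.953e-03, 1.953e-03, 2.197e-03]  ψ = [0, 0, 1, 1, 4]  (obs o_1=4)
t=2: δ = [6.104e-05, 9.155e-05, 6.866e-05, 6.104e-05, 2.060e-04]  ψ = [0, 3, 4, 1, 4]  (obs o_2=2)
t=3: δ = [6.437e-06, 6.437e-06, 6.437e-06, 3.219e-06, 9.656e-06]  ψ = [4, 4, 4, 4, 4]  (obs o_3=4)
backtrack: best end state = 4; path = [4, 4, 4, 4]

path = [4, 4, 4, 4]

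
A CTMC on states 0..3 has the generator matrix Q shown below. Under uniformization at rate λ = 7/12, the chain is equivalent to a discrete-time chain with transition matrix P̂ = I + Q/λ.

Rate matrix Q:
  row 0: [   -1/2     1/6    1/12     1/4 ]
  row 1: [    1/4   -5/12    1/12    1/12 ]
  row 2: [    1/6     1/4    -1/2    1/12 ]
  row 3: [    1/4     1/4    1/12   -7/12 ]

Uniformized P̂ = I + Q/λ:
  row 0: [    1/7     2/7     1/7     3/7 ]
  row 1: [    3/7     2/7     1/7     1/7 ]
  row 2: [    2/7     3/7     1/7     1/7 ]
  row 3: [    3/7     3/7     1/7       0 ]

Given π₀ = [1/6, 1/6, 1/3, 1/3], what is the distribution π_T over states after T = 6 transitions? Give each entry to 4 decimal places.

t=0: π = [0.1667, 0.1667, 0.3333, 0.3333]
t=1: π = [0.3333, 0.3810, 0.1429, 0.1429]
t=2: π = [0.3129, 0.3265, 0.1429, 0.2177]
t=3: π = [0.3188, 0.3372, 0.1429, 0.2012]
t=4: π = [0.3171, 0.3349, 0.1429, 0.2052]
t=5: π = [0.3176, 0.3354, 0.1429, 0.2041]
t=6: π = [0.3174, 0.3353, 0.1429, 0.2044]

π = [0.3174, 0.3353, 0.1429, 0.2044]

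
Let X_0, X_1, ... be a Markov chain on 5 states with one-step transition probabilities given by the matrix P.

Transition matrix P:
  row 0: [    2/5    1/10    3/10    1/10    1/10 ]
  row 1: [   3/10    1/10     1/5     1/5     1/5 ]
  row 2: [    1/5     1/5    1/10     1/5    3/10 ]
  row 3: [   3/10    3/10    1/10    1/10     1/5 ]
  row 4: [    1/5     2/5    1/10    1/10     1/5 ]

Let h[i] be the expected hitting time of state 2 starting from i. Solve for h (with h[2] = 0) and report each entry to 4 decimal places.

h = [4.3184, 4.9797, 0.0000, 5.4323, 5.4985]

First-step conditioning: h[2] = 0; for i ≠ 2, h[i] = 1 + Σ_k P[i][k]·h[k].
  h[0] = 1 + 2/5·h[0] + 1/10·h[1] + 1/10·h[3] + 1/10·h[4]
  h[1] = 1 + 3/10·h[0] + 1/10·h[1] + 1/5·h[3] + 1/5·h[4]
  h[3] = 1 + 3/10·h[0] + 3/10·h[1] + 1/10·h[3] + 1/5·h[4]
  h[4] = 1 + 1/5·h[0] + 2/5·h[1] + 1/10·h[3] + 1/5·h[4]
Solving the 4×4 linear system over states ≠ 2 gives exactly h = [4245/983, 4895/983, 0, 5340/983, 5405/983] (h[2] = 0 is the target).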